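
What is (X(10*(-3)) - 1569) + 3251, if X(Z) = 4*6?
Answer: 1706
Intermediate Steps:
X(Z) = 24
(X(10*(-3)) - 1569) + 3251 = (24 - 1569) + 3251 = -1545 + 3251 = 1706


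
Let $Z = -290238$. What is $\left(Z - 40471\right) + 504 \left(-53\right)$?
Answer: $-357421$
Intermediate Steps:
$\left(Z - 40471\right) + 504 \left(-53\right) = \left(-290238 - 40471\right) + 504 \left(-53\right) = -330709 - 26712 = -357421$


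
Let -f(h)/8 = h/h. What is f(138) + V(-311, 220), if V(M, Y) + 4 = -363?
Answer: -375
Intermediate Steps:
V(M, Y) = -367 (V(M, Y) = -4 - 363 = -367)
f(h) = -8 (f(h) = -8*h/h = -8*1 = -8)
f(138) + V(-311, 220) = -8 - 367 = -375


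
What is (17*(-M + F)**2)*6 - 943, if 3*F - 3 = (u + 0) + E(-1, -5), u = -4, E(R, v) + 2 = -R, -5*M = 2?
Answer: -70181/75 ≈ -935.75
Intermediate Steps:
M = -2/5 (M = -1/5*2 = -2/5 ≈ -0.40000)
E(R, v) = -2 - R
F = -2/3 (F = 1 + ((-4 + 0) + (-2 - 1*(-1)))/3 = 1 + (-4 + (-2 + 1))/3 = 1 + (-4 - 1)/3 = 1 + (1/3)*(-5) = 1 - 5/3 = -2/3 ≈ -0.66667)
(17*(-M + F)**2)*6 - 943 = (17*(-1*(-2/5) - 2/3)**2)*6 - 943 = (17*(2/5 - 2/3)**2)*6 - 943 = (17*(-4/15)**2)*6 - 943 = (17*(16/225))*6 - 943 = (272/225)*6 - 943 = 544/75 - 943 = -70181/75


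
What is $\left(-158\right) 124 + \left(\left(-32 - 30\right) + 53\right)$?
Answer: $-19601$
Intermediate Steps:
$\left(-158\right) 124 + \left(\left(-32 - 30\right) + 53\right) = -19592 + \left(-62 + 53\right) = -19592 - 9 = -19601$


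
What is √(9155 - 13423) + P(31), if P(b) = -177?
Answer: -177 + 2*I*√1067 ≈ -177.0 + 65.33*I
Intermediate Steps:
√(9155 - 13423) + P(31) = √(9155 - 13423) - 177 = √(-4268) - 177 = 2*I*√1067 - 177 = -177 + 2*I*√1067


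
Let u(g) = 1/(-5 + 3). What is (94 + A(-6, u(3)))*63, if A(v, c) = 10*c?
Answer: 5607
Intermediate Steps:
u(g) = -1/2 (u(g) = 1/(-2) = -1/2)
(94 + A(-6, u(3)))*63 = (94 + 10*(-1/2))*63 = (94 - 5)*63 = 89*63 = 5607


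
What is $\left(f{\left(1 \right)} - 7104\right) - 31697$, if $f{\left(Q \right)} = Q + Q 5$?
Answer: $-38795$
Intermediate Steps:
$f{\left(Q \right)} = 6 Q$ ($f{\left(Q \right)} = Q + 5 Q = 6 Q$)
$\left(f{\left(1 \right)} - 7104\right) - 31697 = \left(6 \cdot 1 - 7104\right) - 31697 = \left(6 - 7104\right) - 31697 = -7098 - 31697 = -38795$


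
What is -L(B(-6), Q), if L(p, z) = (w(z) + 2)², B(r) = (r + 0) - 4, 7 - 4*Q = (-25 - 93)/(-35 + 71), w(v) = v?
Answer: -108241/5184 ≈ -20.880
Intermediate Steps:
Q = 185/72 (Q = 7/4 - (-25 - 93)/(4*(-35 + 71)) = 7/4 - (-59)/(2*36) = 7/4 - ¼*(-59/18) = 7/4 + 59/72 = 185/72 ≈ 2.5694)
B(r) = -4 + r (B(r) = r - 4 = -4 + r)
L(p, z) = (2 + z)² (L(p, z) = (z + 2)² = (2 + z)²)
-L(B(-6), Q) = -(2 + 185/72)² = -(329/72)² = -1*108241/5184 = -108241/5184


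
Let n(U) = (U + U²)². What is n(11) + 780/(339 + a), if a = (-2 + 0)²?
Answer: 5977212/343 ≈ 17426.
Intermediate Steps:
a = 4 (a = (-2)² = 4)
n(11) + 780/(339 + a) = 11²*(1 + 11)² + 780/(339 + 4) = 121*12² + 780/343 = 121*144 + (1/343)*780 = 17424 + 780/343 = 5977212/343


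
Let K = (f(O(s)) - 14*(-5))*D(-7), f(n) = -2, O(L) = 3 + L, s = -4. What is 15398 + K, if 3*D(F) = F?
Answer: 45718/3 ≈ 15239.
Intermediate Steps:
D(F) = F/3
K = -476/3 (K = (-2 - 14*(-5))*((1/3)*(-7)) = (-2 + 70)*(-7/3) = 68*(-7/3) = -476/3 ≈ -158.67)
15398 + K = 15398 - 476/3 = 45718/3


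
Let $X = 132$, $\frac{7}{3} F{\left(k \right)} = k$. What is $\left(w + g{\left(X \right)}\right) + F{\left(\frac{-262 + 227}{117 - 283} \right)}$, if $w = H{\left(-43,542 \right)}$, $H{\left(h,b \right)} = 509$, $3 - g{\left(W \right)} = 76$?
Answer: $\frac{72391}{166} \approx 436.09$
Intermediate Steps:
$F{\left(k \right)} = \frac{3 k}{7}$
$g{\left(W \right)} = -73$ ($g{\left(W \right)} = 3 - 76 = -73$)
$w = 509$
$\left(w + g{\left(X \right)}\right) + F{\left(\frac{-262 + 227}{117 - 283} \right)} = \left(509 - 73\right) + \frac{3 \frac{-262 + 227}{117 - 283}}{7} = 436 + \frac{3 \left(- \frac{35}{-166}\right)}{7} = 436 + \frac{3 \left(\left(-35\right) \left(- \frac{1}{166}\right)\right)}{7} = 436 + \frac{3}{7} \cdot \frac{35}{166} = 436 + \frac{15}{166} = \frac{72391}{166}$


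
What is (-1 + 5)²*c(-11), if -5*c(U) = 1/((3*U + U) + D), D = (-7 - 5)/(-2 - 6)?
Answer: 32/425 ≈ 0.075294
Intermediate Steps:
D = 3/2 (D = -12/(-8) = -12*(-⅛) = 3/2 ≈ 1.5000)
c(U) = -1/(5*(3/2 + 4*U)) (c(U) = -1/(5*((3*U + U) + 3/2)) = -1/(5*(4*U + 3/2)) = -1/(5*(3/2 + 4*U)))
(-1 + 5)²*c(-11) = (-1 + 5)²*(-2/(15 + 40*(-11))) = 4²*(-2/(15 - 440)) = 16*(-2/(-425)) = 16*(-2*(-1/425)) = 16*(2/425) = 32/425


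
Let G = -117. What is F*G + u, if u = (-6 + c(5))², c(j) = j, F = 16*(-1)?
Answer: 1873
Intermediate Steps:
F = -16
u = 1 (u = (-6 + 5)² = (-1)² = 1)
F*G + u = -16*(-117) + 1 = 1872 + 1 = 1873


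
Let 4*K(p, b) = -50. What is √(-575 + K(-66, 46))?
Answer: 5*I*√94/2 ≈ 24.238*I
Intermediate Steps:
K(p, b) = -25/2 (K(p, b) = (¼)*(-50) = -25/2)
√(-575 + K(-66, 46)) = √(-575 - 25/2) = √(-1175/2) = 5*I*√94/2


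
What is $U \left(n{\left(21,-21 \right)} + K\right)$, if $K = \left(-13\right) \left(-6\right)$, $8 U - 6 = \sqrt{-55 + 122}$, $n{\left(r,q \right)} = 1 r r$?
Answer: $\frac{1557}{4} + \frac{519 \sqrt{67}}{8} \approx 920.27$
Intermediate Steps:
$n{\left(r,q \right)} = r^{2}$ ($n{\left(r,q \right)} = r r = r^{2}$)
$U = \frac{3}{4} + \frac{\sqrt{67}}{8}$ ($U = \frac{3}{4} + \frac{\sqrt{-55 + 122}}{8} = \frac{3}{4} + \frac{\sqrt{67}}{8} \approx 1.7732$)
$K = 78$
$U \left(n{\left(21,-21 \right)} + K\right) = \left(\frac{3}{4} + \frac{\sqrt{67}}{8}\right) \left(21^{2} + 78\right) = \left(\frac{3}{4} + \frac{\sqrt{67}}{8}\right) \left(441 + 78\right) = \left(\frac{3}{4} + \frac{\sqrt{67}}{8}\right) 519 = \frac{1557}{4} + \frac{519 \sqrt{67}}{8}$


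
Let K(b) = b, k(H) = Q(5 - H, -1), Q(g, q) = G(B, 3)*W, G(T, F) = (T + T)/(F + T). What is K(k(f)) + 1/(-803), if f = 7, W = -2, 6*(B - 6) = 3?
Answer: -41775/15257 ≈ -2.7381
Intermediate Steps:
B = 13/2 (B = 6 + (⅙)*3 = 6 + ½ = 13/2 ≈ 6.5000)
G(T, F) = 2*T/(F + T) (G(T, F) = (2*T)/(F + T) = 2*T/(F + T))
Q(g, q) = -52/19 (Q(g, q) = (2*(13/2)/(3 + 13/2))*(-2) = (2*(13/2)/(19/2))*(-2) = (2*(13/2)*(2/19))*(-2) = (26/19)*(-2) = -52/19)
k(H) = -52/19
K(k(f)) + 1/(-803) = -52/19 + 1/(-803) = -52/19 - 1/803 = -41775/15257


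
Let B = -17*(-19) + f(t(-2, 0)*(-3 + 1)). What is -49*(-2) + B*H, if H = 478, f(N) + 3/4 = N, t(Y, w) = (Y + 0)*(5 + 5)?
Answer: 346507/2 ≈ 1.7325e+5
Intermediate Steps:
t(Y, w) = 10*Y (t(Y, w) = Y*10 = 10*Y)
f(N) = -3/4 + N
B = 1449/4 (B = -17*(-19) + (-3/4 + (10*(-2))*(-3 + 1)) = 323 + (-3/4 - 20*(-2)) = 323 + (-3/4 + 40) = 323 + 157/4 = 1449/4 ≈ 362.25)
-49*(-2) + B*H = -49*(-2) + (1449/4)*478 = 98 + 346311/2 = 346507/2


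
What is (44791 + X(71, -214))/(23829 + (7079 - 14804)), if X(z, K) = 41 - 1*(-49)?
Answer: 44881/16104 ≈ 2.7869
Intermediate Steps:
X(z, K) = 90 (X(z, K) = 41 + 49 = 90)
(44791 + X(71, -214))/(23829 + (7079 - 14804)) = (44791 + 90)/(23829 + (7079 - 14804)) = 44881/(23829 - 7725) = 44881/16104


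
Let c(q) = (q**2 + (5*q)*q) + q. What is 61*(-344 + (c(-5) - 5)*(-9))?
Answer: -97844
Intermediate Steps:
c(q) = q + 6*q**2 (c(q) = (q**2 + 5*q**2) + q = 6*q**2 + q = q + 6*q**2)
61*(-344 + (c(-5) - 5)*(-9)) = 61*(-344 + (-5*(1 + 6*(-5)) - 5)*(-9)) = 61*(-344 + (-5*(1 - 30) - 5)*(-9)) = 61*(-344 + (-5*(-29) - 5)*(-9)) = 61*(-344 + (145 - 5)*(-9)) = 61*(-344 + 140*(-9)) = 61*(-344 - 1260) = 61*(-1604) = -97844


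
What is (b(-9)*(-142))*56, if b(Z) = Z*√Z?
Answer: 214704*I ≈ 2.147e+5*I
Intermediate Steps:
b(Z) = Z^(3/2)
(b(-9)*(-142))*56 = ((-9)^(3/2)*(-142))*56 = (-27*I*(-142))*56 = (3834*I)*56 = 214704*I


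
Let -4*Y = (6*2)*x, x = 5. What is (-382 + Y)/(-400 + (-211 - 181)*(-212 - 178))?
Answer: -397/152480 ≈ -0.0026036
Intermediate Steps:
Y = -15 (Y = -6*2*5/4 = -3*5 = -1/4*60 = -15)
(-382 + Y)/(-400 + (-211 - 181)*(-212 - 178)) = (-382 - 15)/(-400 + (-211 - 181)*(-212 - 178)) = -397/(-400 - 392*(-390)) = -397/(-400 + 152880) = -397/152480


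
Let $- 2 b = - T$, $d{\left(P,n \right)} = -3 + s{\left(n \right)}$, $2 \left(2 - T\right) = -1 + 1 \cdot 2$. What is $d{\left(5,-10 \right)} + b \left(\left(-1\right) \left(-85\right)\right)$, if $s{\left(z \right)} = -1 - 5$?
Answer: $\frac{219}{4} \approx 54.75$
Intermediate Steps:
$s{\left(z \right)} = -6$ ($s{\left(z \right)} = -1 - 5 = -6$)
$T = \frac{3}{2}$ ($T = 2 - \frac{-1 + 1 \cdot 2}{2} = 2 - \frac{-1 + 2}{2} = 2 - \frac{1}{2} = \frac{3}{2} \approx 1.5$)
$d{\left(P,n \right)} = -9$ ($d{\left(P,n \right)} = -3 - 6 = -9$)
$b = \frac{3}{4}$ ($b = - \frac{\left(-1\right) \frac{3}{2}}{2} = \left(- \frac{1}{2}\right) \left(- \frac{3}{2}\right) = \frac{3}{4} \approx 0.75$)
$d{\left(5,-10 \right)} + b \left(\left(-1\right) \left(-85\right)\right) = -9 + \frac{3 \left(\left(-1\right) \left(-85\right)\right)}{4} = -9 + \frac{3}{4} \cdot 85 = -9 + \frac{255}{4} = \frac{219}{4}$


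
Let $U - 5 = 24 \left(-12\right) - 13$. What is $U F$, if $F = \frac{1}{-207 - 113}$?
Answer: $\frac{37}{40} \approx 0.925$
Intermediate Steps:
$F = - \frac{1}{320}$ ($F = \frac{1}{-320} = - \frac{1}{320} \approx -0.003125$)
$U = -296$ ($U = 5 + \left(24 \left(-12\right) - 13\right) = 5 - 301 = -296$)
$U F = \left(-296\right) \left(- \frac{1}{320}\right) = \frac{37}{40}$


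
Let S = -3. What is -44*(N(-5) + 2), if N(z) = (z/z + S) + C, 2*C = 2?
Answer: -44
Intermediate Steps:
C = 1 (C = (½)*2 = 1)
N(z) = -1 (N(z) = (z/z - 3) + 1 = (1 - 3) + 1 = -2 + 1 = -1)
-44*(N(-5) + 2) = -44*(-1 + 2) = -44*1 = -44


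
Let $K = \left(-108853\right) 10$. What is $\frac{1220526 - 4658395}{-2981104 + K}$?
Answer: $\frac{3437869}{4069634} \approx 0.84476$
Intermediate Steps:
$K = -1088530$
$\frac{1220526 - 4658395}{-2981104 + K} = \frac{1220526 - 4658395}{-2981104 - 1088530} = - \frac{3437869}{-4069634} = \left(-3437869\right) \left(- \frac{1}{4069634}\right) = \frac{3437869}{4069634}$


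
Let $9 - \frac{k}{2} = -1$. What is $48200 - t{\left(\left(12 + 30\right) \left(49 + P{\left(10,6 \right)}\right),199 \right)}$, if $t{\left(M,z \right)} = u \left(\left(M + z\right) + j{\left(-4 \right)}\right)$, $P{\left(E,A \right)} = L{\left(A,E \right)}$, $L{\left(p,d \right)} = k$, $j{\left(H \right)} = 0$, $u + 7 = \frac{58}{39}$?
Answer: $\frac{2545655}{39} \approx 65273.0$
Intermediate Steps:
$u = - \frac{215}{39}$ ($u = -7 + \frac{58}{39} = - \frac{215}{39} \approx -5.5128$)
$k = 20$ ($k = 18 - -2 = 18 + 2 = 20$)
$L{\left(p,d \right)} = 20$
$P{\left(E,A \right)} = 20$
$t{\left(M,z \right)} = - \frac{215 M}{39} - \frac{215 z}{39}$ ($t{\left(M,z \right)} = - \frac{215 \left(\left(M + z\right) + 0\right)}{39} = - \frac{215 \left(M + z\right)}{39} = - \frac{215 M}{39} - \frac{215 z}{39}$)
$48200 - t{\left(\left(12 + 30\right) \left(49 + P{\left(10,6 \right)}\right),199 \right)} = 48200 - \left(- \frac{215 \left(12 + 30\right) \left(49 + 20\right)}{39} - \frac{42785}{39}\right) = 48200 - \left(- \frac{215 \cdot 42 \cdot 69}{39} - \frac{42785}{39}\right) = 48200 - \left(\left(- \frac{215}{39}\right) 2898 - \frac{42785}{39}\right) = 48200 - \left(- \frac{207690}{13} - \frac{42785}{39}\right) = 48200 - - \frac{665855}{39} = 48200 + \frac{665855}{39} = \frac{2545655}{39}$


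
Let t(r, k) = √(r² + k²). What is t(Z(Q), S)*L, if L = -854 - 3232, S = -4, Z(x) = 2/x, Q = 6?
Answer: -1362*√145 ≈ -16401.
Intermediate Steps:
L = -4086
t(r, k) = √(k² + r²)
t(Z(Q), S)*L = √((-4)² + (2/6)²)*(-4086) = √(16 + (2*(⅙))²)*(-4086) = √(16 + (⅓)²)*(-4086) = √(16 + ⅑)*(-4086) = √(145/9)*(-4086) = (√145/3)*(-4086) = -1362*√145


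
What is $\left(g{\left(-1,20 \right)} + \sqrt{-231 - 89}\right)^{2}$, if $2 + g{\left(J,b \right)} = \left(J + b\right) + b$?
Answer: $1049 + 592 i \sqrt{5} \approx 1049.0 + 1323.8 i$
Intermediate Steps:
$g{\left(J,b \right)} = -2 + J + 2 b$ ($g{\left(J,b \right)} = -2 + \left(\left(J + b\right) + b\right) = -2 + \left(J + 2 b\right) = -2 + J + 2 b$)
$\left(g{\left(-1,20 \right)} + \sqrt{-231 - 89}\right)^{2} = \left(\left(-2 - 1 + 2 \cdot 20\right) + \sqrt{-231 - 89}\right)^{2} = \left(\left(-2 - 1 + 40\right) + \sqrt{-231 - 89}\right)^{2} = \left(37 + \sqrt{-231 - 89}\right)^{2} = \left(37 + \sqrt{-320}\right)^{2} = \left(37 + 8 i \sqrt{5}\right)^{2}$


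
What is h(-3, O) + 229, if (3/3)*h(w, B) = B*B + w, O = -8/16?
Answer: 905/4 ≈ 226.25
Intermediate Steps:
O = -½ (O = -8*1/16 = -½ ≈ -0.50000)
h(w, B) = w + B² (h(w, B) = B*B + w = B² + w = w + B²)
h(-3, O) + 229 = (-3 + (-½)²) + 229 = (-3 + ¼) + 229 = -11/4 + 229 = 905/4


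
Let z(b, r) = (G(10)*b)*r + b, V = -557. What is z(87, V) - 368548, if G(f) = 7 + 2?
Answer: -804592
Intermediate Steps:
G(f) = 9
z(b, r) = b + 9*b*r (z(b, r) = (9*b)*r + b = 9*b*r + b = b + 9*b*r)
z(87, V) - 368548 = 87*(1 + 9*(-557)) - 368548 = 87*(1 - 5013) - 368548 = 87*(-5012) - 368548 = -436044 - 368548 = -804592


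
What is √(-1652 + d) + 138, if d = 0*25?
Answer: 138 + 2*I*√413 ≈ 138.0 + 40.645*I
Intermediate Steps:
d = 0
√(-1652 + d) + 138 = √(-1652 + 0) + 138 = √(-1652) + 138 = 2*I*√413 + 138 = 138 + 2*I*√413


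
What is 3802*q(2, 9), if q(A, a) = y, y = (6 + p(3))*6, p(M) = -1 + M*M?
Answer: 319368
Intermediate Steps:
p(M) = -1 + M²
y = 84 (y = (6 + (-1 + 3²))*6 = (6 + (-1 + 9))*6 = (6 + 8)*6 = 14*6 = 84)
q(A, a) = 84
3802*q(2, 9) = 3802*84 = 319368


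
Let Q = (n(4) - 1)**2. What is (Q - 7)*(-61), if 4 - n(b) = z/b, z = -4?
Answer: -549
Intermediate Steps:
n(b) = 4 + 4/b (n(b) = 4 - (-4)/b = 4 + 4/b)
Q = 16 (Q = ((4 + 4/4) - 1)**2 = ((4 + 4*(1/4)) - 1)**2 = ((4 + 1) - 1)**2 = (5 - 1)**2 = 4**2 = 16)
(Q - 7)*(-61) = (16 - 7)*(-61) = 9*(-61) = -549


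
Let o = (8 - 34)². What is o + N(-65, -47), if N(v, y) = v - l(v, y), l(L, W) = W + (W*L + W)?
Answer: -2350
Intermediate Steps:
o = 676 (o = (-26)² = 676)
l(L, W) = 2*W + L*W (l(L, W) = W + (L*W + W) = W + (W + L*W) = 2*W + L*W)
N(v, y) = v - y*(2 + v)
o + N(-65, -47) = 676 + (-65 - 1*(-47)*(2 - 65)) = 676 + (-65 - 1*(-47)*(-63)) = 676 + (-65 - 2961) = 676 - 3026 = -2350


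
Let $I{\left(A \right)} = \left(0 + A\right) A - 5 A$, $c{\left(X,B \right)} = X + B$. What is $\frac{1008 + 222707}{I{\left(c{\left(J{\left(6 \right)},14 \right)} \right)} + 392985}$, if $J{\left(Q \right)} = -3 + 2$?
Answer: $\frac{223715}{393089} \approx 0.56912$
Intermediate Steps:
$J{\left(Q \right)} = -1$
$c{\left(X,B \right)} = B + X$
$I{\left(A \right)} = A^{2} - 5 A$ ($I{\left(A \right)} = A A - 5 A = A^{2} - 5 A$)
$\frac{1008 + 222707}{I{\left(c{\left(J{\left(6 \right)},14 \right)} \right)} + 392985} = \frac{1008 + 222707}{\left(14 - 1\right) \left(-5 + \left(14 - 1\right)\right) + 392985} = \frac{223715}{13 \left(-5 + 13\right) + 392985} = \frac{223715}{13 \cdot 8 + 392985} = \frac{223715}{104 + 392985} = \frac{223715}{393089}$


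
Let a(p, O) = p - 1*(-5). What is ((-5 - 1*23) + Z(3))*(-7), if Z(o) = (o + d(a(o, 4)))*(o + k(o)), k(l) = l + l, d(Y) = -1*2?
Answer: 133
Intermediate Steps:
a(p, O) = 5 + p (a(p, O) = p + 5 = 5 + p)
d(Y) = -2
k(l) = 2*l
Z(o) = 3*o*(-2 + o) (Z(o) = (o - 2)*(o + 2*o) = (-2 + o)*(3*o) = 3*o*(-2 + o))
((-5 - 1*23) + Z(3))*(-7) = ((-5 - 1*23) + 3*3*(-2 + 3))*(-7) = ((-5 - 23) + 3*3*1)*(-7) = (-28 + 9)*(-7) = -19*(-7) = 133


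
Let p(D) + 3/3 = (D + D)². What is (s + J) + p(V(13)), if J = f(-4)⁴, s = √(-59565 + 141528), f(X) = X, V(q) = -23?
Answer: 2371 + 3*√9107 ≈ 2657.3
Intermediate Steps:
s = 3*√9107 (s = √81963 = 3*√9107 ≈ 286.29)
J = 256 (J = (-4)⁴ = 256)
p(D) = -1 + 4*D² (p(D) = -1 + (D + D)² = -1 + (2*D)² = -1 + 4*D²)
(s + J) + p(V(13)) = (3*√9107 + 256) + (-1 + 4*(-23)²) = (256 + 3*√9107) + (-1 + 4*529) = (256 + 3*√9107) + (-1 + 2116) = (256 + 3*√9107) + 2115 = 2371 + 3*√9107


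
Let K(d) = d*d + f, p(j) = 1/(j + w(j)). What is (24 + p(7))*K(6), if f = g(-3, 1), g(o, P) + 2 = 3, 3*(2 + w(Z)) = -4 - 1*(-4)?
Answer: 4477/5 ≈ 895.40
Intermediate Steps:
w(Z) = -2 (w(Z) = -2 + (-4 - 1*(-4))/3 = -2 + (-4 + 4)/3 = -2 + (⅓)*0 = -2 + 0 = -2)
p(j) = 1/(-2 + j) (p(j) = 1/(j - 2) = 1/(-2 + j))
g(o, P) = 1 (g(o, P) = -2 + 3 = 1)
f = 1
K(d) = 1 + d² (K(d) = d*d + 1 = d² + 1 = 1 + d²)
(24 + p(7))*K(6) = (24 + 1/(-2 + 7))*(1 + 6²) = (24 + 1/5)*(1 + 36) = (24 + ⅕)*37 = (121/5)*37 = 4477/5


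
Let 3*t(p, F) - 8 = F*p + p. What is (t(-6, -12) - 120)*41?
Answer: -11726/3 ≈ -3908.7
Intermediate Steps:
t(p, F) = 8/3 + p/3 + F*p/3 (t(p, F) = 8/3 + (F*p + p)/3 = 8/3 + (p + F*p)/3 = 8/3 + (p/3 + F*p/3) = 8/3 + p/3 + F*p/3)
(t(-6, -12) - 120)*41 = ((8/3 + (1/3)*(-6) + (1/3)*(-12)*(-6)) - 120)*41 = ((8/3 - 2 + 24) - 120)*41 = (74/3 - 120)*41 = -286/3*41 = -11726/3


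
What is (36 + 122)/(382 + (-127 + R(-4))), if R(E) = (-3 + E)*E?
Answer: 158/283 ≈ 0.55830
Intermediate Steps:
R(E) = E*(-3 + E)
(36 + 122)/(382 + (-127 + R(-4))) = (36 + 122)/(382 + (-127 - 4*(-3 - 4))) = 158/(382 + (-127 - 4*(-7))) = 158/(382 + (-127 + 28)) = 158/(382 - 99) = 158/283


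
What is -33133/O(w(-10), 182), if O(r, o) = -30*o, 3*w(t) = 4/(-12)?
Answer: 33133/5460 ≈ 6.0683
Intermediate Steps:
w(t) = -⅑ (w(t) = (4/(-12))/3 = (4*(-1/12))/3 = (⅓)*(-⅓) = -⅑)
-33133/O(w(-10), 182) = -33133/((-30*182)) = -33133/(-5460) = -33133*(-1/5460) = 33133/5460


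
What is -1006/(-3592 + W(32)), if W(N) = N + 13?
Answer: 1006/3547 ≈ 0.28362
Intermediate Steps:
W(N) = 13 + N
-1006/(-3592 + W(32)) = -1006/(-3592 + (13 + 32)) = -1006/(-3592 + 45) = -1006/(-3547) = -1/3547*(-1006) = 1006/3547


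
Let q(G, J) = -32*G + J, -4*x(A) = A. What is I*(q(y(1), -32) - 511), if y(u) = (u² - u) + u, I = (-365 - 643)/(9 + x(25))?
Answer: 2318400/11 ≈ 2.1076e+5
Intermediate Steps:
x(A) = -A/4
I = -4032/11 (I = (-365 - 643)/(9 - ¼*25) = -1008/(9 - 25/4) = -1008/11/4 = -1008*4/11 = -4032/11 ≈ -366.55)
y(u) = u²
q(G, J) = J - 32*G
I*(q(y(1), -32) - 511) = -4032*((-32 - 32*1²) - 511)/11 = -4032*((-32 - 32*1) - 511)/11 = -4032*((-32 - 32) - 511)/11 = -4032*(-64 - 511)/11 = -4032/11*(-575) = 2318400/11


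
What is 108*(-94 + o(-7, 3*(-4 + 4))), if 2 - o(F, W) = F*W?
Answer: -9936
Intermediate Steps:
o(F, W) = 2 - F*W
108*(-94 + o(-7, 3*(-4 + 4))) = 108*(-94 + (2 - 1*(-7)*3*(-4 + 4))) = 108*(-94 + (2 - 1*(-7)*3*0)) = 108*(-94 + (2 - 1*(-7)*0)) = 108*(-94 + (2 + 0)) = 108*(-94 + 2) = 108*(-92) = -9936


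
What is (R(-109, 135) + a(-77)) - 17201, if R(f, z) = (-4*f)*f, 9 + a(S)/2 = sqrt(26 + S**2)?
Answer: -64743 + 2*sqrt(5955) ≈ -64589.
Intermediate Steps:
a(S) = -18 + 2*sqrt(26 + S**2)
R(f, z) = -4*f**2
(R(-109, 135) + a(-77)) - 17201 = (-4*(-109)**2 + (-18 + 2*sqrt(26 + (-77)**2))) - 17201 = (-4*11881 + (-18 + 2*sqrt(26 + 5929))) - 17201 = (-47524 + (-18 + 2*sqrt(5955))) - 17201 = (-47542 + 2*sqrt(5955)) - 17201 = -64743 + 2*sqrt(5955)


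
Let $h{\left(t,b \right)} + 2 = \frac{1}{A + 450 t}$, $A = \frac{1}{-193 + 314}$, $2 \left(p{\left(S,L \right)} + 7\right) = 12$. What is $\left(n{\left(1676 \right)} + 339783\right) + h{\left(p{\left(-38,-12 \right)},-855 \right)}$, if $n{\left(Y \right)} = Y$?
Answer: $\frac{18591992072}{54449} \approx 3.4146 \cdot 10^{5}$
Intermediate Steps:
$p{\left(S,L \right)} = -1$ ($p{\left(S,L \right)} = -7 + \frac{1}{2} \cdot 12 = -7 + 6 = -1$)
$A = \frac{1}{121} \approx 0.0082645$
$h{\left(t,b \right)} = -2 + \frac{1}{\frac{1}{121} + 450 t}$
$\left(n{\left(1676 \right)} + 339783\right) + h{\left(p{\left(-38,-12 \right)},-855 \right)} = \left(1676 + 339783\right) + \frac{119 - -108900}{1 + 54450 \left(-1\right)} = 341459 + \frac{119 + 108900}{1 - 54450} = 341459 + \frac{1}{-54449} \cdot 109019 = 341459 - \frac{109019}{54449} = \frac{18591992072}{54449}$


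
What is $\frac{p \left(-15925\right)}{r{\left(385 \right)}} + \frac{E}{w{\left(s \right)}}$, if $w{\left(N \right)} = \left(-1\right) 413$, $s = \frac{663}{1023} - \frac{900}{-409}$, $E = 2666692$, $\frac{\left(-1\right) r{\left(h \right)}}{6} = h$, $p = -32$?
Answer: $- \frac{13001068}{1947} \approx -6677.5$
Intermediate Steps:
$r{\left(h \right)} = - 6 h$
$s = \frac{397289}{139469}$ ($s = 663 \cdot \frac{1}{1023} - - \frac{900}{409} = \frac{221}{341} + \frac{900}{409} = \frac{397289}{139469} \approx 2.8486$)
$w{\left(N \right)} = -413$
$\frac{p \left(-15925\right)}{r{\left(385 \right)}} + \frac{E}{w{\left(s \right)}} = \frac{\left(-32\right) \left(-15925\right)}{\left(-6\right) 385} + \frac{2666692}{-413} = \frac{509600}{-2310} + 2666692 \left(- \frac{1}{413}\right) = 509600 \left(- \frac{1}{2310}\right) - \frac{380956}{59} = - \frac{7280}{33} - \frac{380956}{59} = - \frac{13001068}{1947}$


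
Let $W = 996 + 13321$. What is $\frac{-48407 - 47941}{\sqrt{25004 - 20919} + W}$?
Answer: $- \frac{49264797}{7320443} + \frac{3441 \sqrt{4085}}{7320443} \approx -6.6997$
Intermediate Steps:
$W = 14317$
$\frac{-48407 - 47941}{\sqrt{25004 - 20919} + W} = \frac{-48407 - 47941}{\sqrt{25004 - 20919} + 14317} = - \frac{96348}{\sqrt{4085} + 14317} = - \frac{96348}{14317 + \sqrt{4085}}$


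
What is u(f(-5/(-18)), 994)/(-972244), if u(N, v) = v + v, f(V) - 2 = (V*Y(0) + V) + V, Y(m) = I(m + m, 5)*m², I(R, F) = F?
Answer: -71/34723 ≈ -0.0020448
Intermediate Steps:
Y(m) = 5*m²
f(V) = 2 + 2*V (f(V) = 2 + ((V*(5*0²) + V) + V) = 2 + ((V*(5*0) + V) + V) = 2 + ((V*0 + V) + V) = 2 + ((0 + V) + V) = 2 + (V + V) = 2 + 2*V)
u(N, v) = 2*v
u(f(-5/(-18)), 994)/(-972244) = (2*994)/(-972244) = 1988*(-1/972244) = -71/34723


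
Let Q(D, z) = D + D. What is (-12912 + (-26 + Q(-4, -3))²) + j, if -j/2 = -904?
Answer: -9948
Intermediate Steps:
Q(D, z) = 2*D
j = 1808 (j = -2*(-904) = 1808)
(-12912 + (-26 + Q(-4, -3))²) + j = (-12912 + (-26 + 2*(-4))²) + 1808 = (-12912 + (-26 - 8)²) + 1808 = (-12912 + (-34)²) + 1808 = (-12912 + 1156) + 1808 = -11756 + 1808 = -9948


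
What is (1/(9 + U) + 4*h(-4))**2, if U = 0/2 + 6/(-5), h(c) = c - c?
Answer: 25/1521 ≈ 0.016437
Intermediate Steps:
h(c) = 0
U = -6/5 (U = 0*(1/2) + 6*(-1/5) = 0 - 6/5 = -6/5 ≈ -1.2000)
(1/(9 + U) + 4*h(-4))**2 = (1/(9 - 6/5) + 4*0)**2 = (1/(39/5) + 0)**2 = (5/39 + 0)**2 = (5/39)**2 = 25/1521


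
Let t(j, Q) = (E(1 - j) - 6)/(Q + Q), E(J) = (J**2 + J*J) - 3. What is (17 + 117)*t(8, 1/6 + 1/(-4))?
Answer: -71556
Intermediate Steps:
E(J) = -3 + 2*J**2 (E(J) = (J**2 + J**2) - 3 = 2*J**2 - 3 = -3 + 2*J**2)
t(j, Q) = (-9 + 2*(1 - j)**2)/(2*Q) (t(j, Q) = ((-3 + 2*(1 - j)**2) - 6)/(Q + Q) = (-9 + 2*(1 - j)**2)/((2*Q)) = (-9 + 2*(1 - j)**2)*(1/(2*Q)) = (-9 + 2*(1 - j)**2)/(2*Q))
(17 + 117)*t(8, 1/6 + 1/(-4)) = (17 + 117)*((-9/2 + (-1 + 8)**2)/(1/6 + 1/(-4))) = 134*((-9/2 + 7**2)/(1*(1/6) + 1*(-1/4))) = 134*((-9/2 + 49)/(1/6 - 1/4)) = 134*((89/2)/(-1/12)) = 134*(-12*89/2) = 134*(-534) = -71556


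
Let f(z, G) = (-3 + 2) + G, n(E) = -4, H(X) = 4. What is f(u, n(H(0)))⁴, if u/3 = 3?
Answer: 625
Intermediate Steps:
u = 9 (u = 3*3 = 9)
f(z, G) = -1 + G
f(u, n(H(0)))⁴ = (-1 - 4)⁴ = (-5)⁴ = 625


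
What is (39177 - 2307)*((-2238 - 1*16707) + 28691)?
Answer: 359335020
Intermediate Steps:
(39177 - 2307)*((-2238 - 1*16707) + 28691) = 36870*((-2238 - 16707) + 28691) = 36870*(-18945 + 28691) = 36870*9746 = 359335020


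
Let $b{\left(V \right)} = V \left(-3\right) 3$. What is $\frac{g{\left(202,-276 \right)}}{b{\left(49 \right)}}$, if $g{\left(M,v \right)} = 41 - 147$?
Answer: $\frac{106}{441} \approx 0.24036$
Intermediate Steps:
$b{\left(V \right)} = - 9 V$ ($b{\left(V \right)} = - 3 V 3 = - 9 V$)
$g{\left(M,v \right)} = -106$
$\frac{g{\left(202,-276 \right)}}{b{\left(49 \right)}} = - \frac{106}{\left(-9\right) 49} = - \frac{106}{-441} = \left(-106\right) \left(- \frac{1}{441}\right) = \frac{106}{441}$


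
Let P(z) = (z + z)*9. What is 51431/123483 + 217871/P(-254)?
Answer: -8889407387/188188092 ≈ -47.237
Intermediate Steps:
P(z) = 18*z (P(z) = (2*z)*9 = 18*z)
51431/123483 + 217871/P(-254) = 51431/123483 + 217871/((18*(-254))) = 51431*(1/123483) + 217871/(-4572) = 51431/123483 + 217871*(-1/4572) = 51431/123483 - 217871/4572 = -8889407387/188188092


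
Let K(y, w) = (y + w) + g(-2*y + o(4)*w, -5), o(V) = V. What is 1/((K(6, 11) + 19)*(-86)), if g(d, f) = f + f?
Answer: -1/2236 ≈ -0.00044723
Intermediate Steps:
g(d, f) = 2*f
K(y, w) = -10 + w + y (K(y, w) = (y + w) + 2*(-5) = (w + y) - 10 = -10 + w + y)
1/((K(6, 11) + 19)*(-86)) = 1/(((-10 + 11 + 6) + 19)*(-86)) = 1/((7 + 19)*(-86)) = 1/(26*(-86)) = 1/(-2236) = -1/2236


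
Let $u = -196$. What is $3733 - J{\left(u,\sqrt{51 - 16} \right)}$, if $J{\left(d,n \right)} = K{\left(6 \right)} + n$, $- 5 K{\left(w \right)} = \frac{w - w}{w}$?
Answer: $3733 - \sqrt{35} \approx 3727.1$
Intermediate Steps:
$K{\left(w \right)} = 0$ ($K{\left(w \right)} = - \frac{\left(w - w\right) \frac{1}{w}}{5} = - \frac{0 \frac{1}{w}}{5} = \left(- \frac{1}{5}\right) 0 = 0$)
$J{\left(d,n \right)} = n$ ($J{\left(d,n \right)} = 0 + n = n$)
$3733 - J{\left(u,\sqrt{51 - 16} \right)} = 3733 - \sqrt{51 - 16} = 3733 - \sqrt{35}$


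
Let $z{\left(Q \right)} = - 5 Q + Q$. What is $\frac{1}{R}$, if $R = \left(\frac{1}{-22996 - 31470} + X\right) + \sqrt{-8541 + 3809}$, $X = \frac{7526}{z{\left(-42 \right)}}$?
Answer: $\frac{234425201784564}{35264174700971857} - \frac{136057627034784 i \sqrt{7}}{35264174700971857} \approx 0.0066477 - 0.010208 i$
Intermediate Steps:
$z{\left(Q \right)} = - 4 Q$
$X = \frac{3763}{84}$ ($X = \frac{7526}{\left(-4\right) \left(-42\right)} = \frac{7526}{168} = 7526 \cdot \frac{1}{168} = \frac{3763}{84} \approx 44.798$)
$R = \frac{102477737}{2287572} + 26 i \sqrt{7}$ ($R = \left(\frac{1}{-22996 - 31470} + \frac{3763}{84}\right) + \sqrt{-8541 + 3809} = \left(\frac{1}{-54466} + \frac{3763}{84}\right) + \sqrt{-4732} = \left(- \frac{1}{54466} + \frac{3763}{84}\right) + 26 i \sqrt{7} = \frac{102477737}{2287572} + 26 i \sqrt{7} \approx 44.798 + 68.79 i$)
$\frac{1}{R} = \frac{1}{\frac{102477737}{2287572} + 26 i \sqrt{7}}$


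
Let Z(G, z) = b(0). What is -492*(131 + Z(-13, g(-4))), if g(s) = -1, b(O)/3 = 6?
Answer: -73308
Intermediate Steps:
b(O) = 18 (b(O) = 3*6 = 18)
Z(G, z) = 18
-492*(131 + Z(-13, g(-4))) = -492*(131 + 18) = -492*149 = -73308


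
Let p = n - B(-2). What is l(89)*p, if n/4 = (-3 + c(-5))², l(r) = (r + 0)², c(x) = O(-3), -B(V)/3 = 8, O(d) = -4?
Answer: 1742620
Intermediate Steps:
B(V) = -24 (B(V) = -3*8 = -24)
c(x) = -4
l(r) = r²
n = 196 (n = 4*(-3 - 4)² = 4*(-7)² = 4*49 = 196)
p = 220 (p = 196 - 1*(-24) = 196 + 24 = 220)
l(89)*p = 89²*220 = 7921*220 = 1742620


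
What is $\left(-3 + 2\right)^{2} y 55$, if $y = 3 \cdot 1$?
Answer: $165$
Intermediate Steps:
$y = 3$
$\left(-3 + 2\right)^{2} y 55 = \left(-3 + 2\right)^{2} \cdot 3 \cdot 55 = \left(-1\right)^{2} \cdot 3 \cdot 55 = 1 \cdot 3 \cdot 55 = 3 \cdot 55 = 165$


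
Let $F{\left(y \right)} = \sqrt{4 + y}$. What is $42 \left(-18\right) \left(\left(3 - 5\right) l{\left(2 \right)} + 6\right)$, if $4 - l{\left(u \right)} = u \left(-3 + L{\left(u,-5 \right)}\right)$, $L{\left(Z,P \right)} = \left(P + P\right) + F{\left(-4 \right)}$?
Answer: $40824$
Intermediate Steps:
$L{\left(Z,P \right)} = 2 P$ ($L{\left(Z,P \right)} = \left(P + P\right) + \sqrt{4 - 4} = 2 P + \sqrt{0} = 2 P + 0 = 2 P$)
$l{\left(u \right)} = 4 + 13 u$ ($l{\left(u \right)} = 4 - u \left(-3 + 2 \left(-5\right)\right) = 4 - u \left(-3 - 10\right) = 4 - u \left(-13\right) = 4 - - 13 u = 4 + 13 u$)
$42 \left(-18\right) \left(\left(3 - 5\right) l{\left(2 \right)} + 6\right) = 42 \left(-18\right) \left(\left(3 - 5\right) \left(4 + 13 \cdot 2\right) + 6\right) = - 756 \left(- 2 \left(4 + 26\right) + 6\right) = - 756 \left(\left(-2\right) 30 + 6\right) = - 756 \left(-60 + 6\right) = \left(-756\right) \left(-54\right) = 40824$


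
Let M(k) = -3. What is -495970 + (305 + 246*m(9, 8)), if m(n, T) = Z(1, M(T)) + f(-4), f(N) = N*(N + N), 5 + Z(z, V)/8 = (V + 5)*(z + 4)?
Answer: -477953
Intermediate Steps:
Z(z, V) = -40 + 8*(4 + z)*(5 + V) (Z(z, V) = -40 + 8*((V + 5)*(z + 4)) = -40 + 8*((5 + V)*(4 + z)) = -40 + 8*((4 + z)*(5 + V)) = -40 + 8*(4 + z)*(5 + V))
f(N) = 2*N² (f(N) = N*(2*N) = 2*N²)
m(n, T) = 72 (m(n, T) = (120 + 32*(-3) + 40*1 + 8*(-3)*1) + 2*(-4)² = (120 - 96 + 40 - 24) + 2*16 = 40 + 32 = 72)
-495970 + (305 + 246*m(9, 8)) = -495970 + (305 + 246*72) = -495970 + (305 + 17712) = -495970 + 18017 = -477953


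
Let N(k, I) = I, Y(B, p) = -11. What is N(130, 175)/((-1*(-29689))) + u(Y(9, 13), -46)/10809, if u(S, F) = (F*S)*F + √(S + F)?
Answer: -689149589/320908401 + I*√57/10809 ≈ -2.1475 + 0.00069848*I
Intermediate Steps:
u(S, F) = √(F + S) + S*F² (u(S, F) = S*F² + √(F + S) = √(F + S) + S*F²)
N(130, 175)/((-1*(-29689))) + u(Y(9, 13), -46)/10809 = 175/((-1*(-29689))) + (√(-46 - 11) - 11*(-46)²)/10809 = 175/29689 + (√(-57) - 11*2116)*(1/10809) = 175*(1/29689) + (I*√57 - 23276)*(1/10809) = 175/29689 + (-23276 + I*√57)*(1/10809) = 175/29689 + (-23276/10809 + I*√57/10809) = -689149589/320908401 + I*√57/10809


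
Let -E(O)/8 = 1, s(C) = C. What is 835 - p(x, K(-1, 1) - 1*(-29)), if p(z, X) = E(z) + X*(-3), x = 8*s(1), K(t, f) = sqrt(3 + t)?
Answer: 930 + 3*sqrt(2) ≈ 934.24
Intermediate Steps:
E(O) = -8 (E(O) = -8*1 = -8)
x = 8 (x = 8*1 = 8)
p(z, X) = -8 - 3*X (p(z, X) = -8 + X*(-3) = -8 - 3*X)
835 - p(x, K(-1, 1) - 1*(-29)) = 835 - (-8 - 3*(sqrt(3 - 1) - 1*(-29))) = 835 - (-8 - 3*(sqrt(2) + 29)) = 835 - (-8 - 3*(29 + sqrt(2))) = 835 - (-8 + (-87 - 3*sqrt(2))) = 835 - (-95 - 3*sqrt(2)) = 835 + (95 + 3*sqrt(2)) = 930 + 3*sqrt(2)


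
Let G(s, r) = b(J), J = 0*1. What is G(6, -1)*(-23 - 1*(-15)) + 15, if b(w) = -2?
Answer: 31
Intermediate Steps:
J = 0
G(s, r) = -2
G(6, -1)*(-23 - 1*(-15)) + 15 = -2*(-23 - 1*(-15)) + 15 = -2*(-23 + 15) + 15 = -2*(-8) + 15 = 16 + 15 = 31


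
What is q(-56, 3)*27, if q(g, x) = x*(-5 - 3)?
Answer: -648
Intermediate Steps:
q(g, x) = -8*x (q(g, x) = x*(-8) = -8*x)
q(-56, 3)*27 = -8*3*27 = -24*27 = -648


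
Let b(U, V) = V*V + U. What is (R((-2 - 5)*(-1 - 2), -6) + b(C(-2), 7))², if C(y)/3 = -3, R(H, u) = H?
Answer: 3721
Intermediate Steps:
C(y) = -9 (C(y) = 3*(-3) = -9)
b(U, V) = U + V² (b(U, V) = V² + U = U + V²)
(R((-2 - 5)*(-1 - 2), -6) + b(C(-2), 7))² = ((-2 - 5)*(-1 - 2) + (-9 + 7²))² = (-7*(-3) + (-9 + 49))² = (21 + 40)² = 61² = 3721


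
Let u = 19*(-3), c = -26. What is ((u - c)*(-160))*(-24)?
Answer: -119040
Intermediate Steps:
u = -57
((u - c)*(-160))*(-24) = ((-57 - 1*(-26))*(-160))*(-24) = ((-57 + 26)*(-160))*(-24) = -31*(-160)*(-24) = 4960*(-24) = -119040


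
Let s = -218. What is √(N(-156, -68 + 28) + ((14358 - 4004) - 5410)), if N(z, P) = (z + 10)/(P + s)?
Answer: √82282521/129 ≈ 70.318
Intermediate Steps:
N(z, P) = (10 + z)/(-218 + P) (N(z, P) = (z + 10)/(P - 218) = (10 + z)/(-218 + P))
√(N(-156, -68 + 28) + ((14358 - 4004) - 5410)) = √((10 - 156)/(-218 + (-68 + 28)) + ((14358 - 4004) - 5410)) = √(-146/(-218 - 40) + (10354 - 5410)) = √(-146/(-258) + 4944) = √(-1/258*(-146) + 4944) = √(73/129 + 4944) = √(637849/129) = √82282521/129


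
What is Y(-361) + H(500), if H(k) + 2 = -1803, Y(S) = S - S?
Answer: -1805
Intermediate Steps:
Y(S) = 0
H(k) = -1805 (H(k) = -2 - 1803 = -1805)
Y(-361) + H(500) = 0 - 1805 = -1805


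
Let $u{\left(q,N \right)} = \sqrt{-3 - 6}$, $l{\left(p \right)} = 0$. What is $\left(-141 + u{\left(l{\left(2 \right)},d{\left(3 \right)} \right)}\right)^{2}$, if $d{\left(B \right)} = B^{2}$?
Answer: $19872 - 846 i \approx 19872.0 - 846.0 i$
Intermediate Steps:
$u{\left(q,N \right)} = 3 i$ ($u{\left(q,N \right)} = \sqrt{-9} = 3 i$)
$\left(-141 + u{\left(l{\left(2 \right)},d{\left(3 \right)} \right)}\right)^{2} = \left(-141 + 3 i\right)^{2}$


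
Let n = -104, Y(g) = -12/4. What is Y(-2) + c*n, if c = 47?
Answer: -4891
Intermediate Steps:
Y(g) = -3 (Y(g) = -12*1/4 = -3)
Y(-2) + c*n = -3 + 47*(-104) = -3 - 4888 = -4891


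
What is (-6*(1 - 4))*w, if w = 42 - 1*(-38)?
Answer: 1440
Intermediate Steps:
w = 80 (w = 42 + 38 = 80)
(-6*(1 - 4))*w = -6*(1 - 4)*80 = -6*(-3)*80 = 18*80 = 1440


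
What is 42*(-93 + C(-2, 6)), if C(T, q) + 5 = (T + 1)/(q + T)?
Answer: -8253/2 ≈ -4126.5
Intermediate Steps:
C(T, q) = -5 + (1 + T)/(T + q) (C(T, q) = -5 + (T + 1)/(q + T) = -5 + (1 + T)/(T + q))
42*(-93 + C(-2, 6)) = 42*(-93 + (1 - 5*6 - 4*(-2))/(-2 + 6)) = 42*(-93 + (1 - 30 + 8)/4) = 42*(-93 + (1/4)*(-21)) = 42*(-93 - 21/4) = 42*(-393/4) = -8253/2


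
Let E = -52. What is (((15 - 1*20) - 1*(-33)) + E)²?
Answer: 576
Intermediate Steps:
(((15 - 1*20) - 1*(-33)) + E)² = (((15 - 1*20) - 1*(-33)) - 52)² = (((15 - 20) + 33) - 52)² = ((-5 + 33) - 52)² = (28 - 52)² = (-24)² = 576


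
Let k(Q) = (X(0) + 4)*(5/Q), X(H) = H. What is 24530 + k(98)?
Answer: 1201980/49 ≈ 24530.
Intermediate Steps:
k(Q) = 20/Q (k(Q) = (0 + 4)*(5/Q) = 4*(5/Q) = 20/Q)
24530 + k(98) = 24530 + 20/98 = 24530 + 20*(1/98) = 24530 + 10/49 = 1201980/49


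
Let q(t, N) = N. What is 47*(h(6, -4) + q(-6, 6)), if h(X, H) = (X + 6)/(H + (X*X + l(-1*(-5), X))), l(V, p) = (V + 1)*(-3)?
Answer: 2256/7 ≈ 322.29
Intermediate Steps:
l(V, p) = -3 - 3*V (l(V, p) = (1 + V)*(-3) = -3 - 3*V)
h(X, H) = (6 + X)/(-18 + H + X**2) (h(X, H) = (X + 6)/(H + (X*X + (-3 - (-3)*(-5)))) = (6 + X)/(H + (X**2 + (-3 - 3*5))) = (6 + X)/(H + (X**2 + (-3 - 15))) = (6 + X)/(H + (X**2 - 18)) = (6 + X)/(H + (-18 + X**2)) = (6 + X)/(-18 + H + X**2))
47*(h(6, -4) + q(-6, 6)) = 47*((6 + 6)/(-18 - 4 + 6**2) + 6) = 47*(12/(-18 - 4 + 36) + 6) = 47*(12/14 + 6) = 47*((1/14)*12 + 6) = 47*(6/7 + 6) = 47*(48/7) = 2256/7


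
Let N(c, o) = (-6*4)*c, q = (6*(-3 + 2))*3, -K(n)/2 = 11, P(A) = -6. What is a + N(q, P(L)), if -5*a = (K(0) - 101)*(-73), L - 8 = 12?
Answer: -6819/5 ≈ -1363.8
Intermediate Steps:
L = 20 (L = 8 + 12 = 20)
K(n) = -22 (K(n) = -2*11 = -22)
q = -18 (q = (6*(-1))*3 = -6*3 = -18)
N(c, o) = -24*c
a = -8979/5 (a = -(-22 - 101)*(-73)/5 = -(-123)*(-73)/5 = -1/5*8979 = -8979/5 ≈ -1795.8)
a + N(q, P(L)) = -8979/5 - 24*(-18) = -8979/5 + 432 = -6819/5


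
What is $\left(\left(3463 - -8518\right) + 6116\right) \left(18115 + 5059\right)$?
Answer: $419379878$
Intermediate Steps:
$\left(\left(3463 - -8518\right) + 6116\right) \left(18115 + 5059\right) = \left(\left(3463 + 8518\right) + 6116\right) 23174 = \left(11981 + 6116\right) 23174 = 18097 \cdot 23174 = 419379878$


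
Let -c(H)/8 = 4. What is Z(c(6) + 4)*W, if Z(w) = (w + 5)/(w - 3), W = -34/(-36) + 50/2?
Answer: 10741/558 ≈ 19.249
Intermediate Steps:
c(H) = -32 (c(H) = -8*4 = -32)
W = 467/18 (W = -34*(-1/36) + 50*(½) = 17/18 + 25 = 467/18 ≈ 25.944)
Z(w) = (5 + w)/(-3 + w)
Z(c(6) + 4)*W = ((5 + (-32 + 4))/(-3 + (-32 + 4)))*(467/18) = ((5 - 28)/(-3 - 28))*(467/18) = (-23/(-31))*(467/18) = -1/31*(-23)*(467/18) = (23/31)*(467/18) = 10741/558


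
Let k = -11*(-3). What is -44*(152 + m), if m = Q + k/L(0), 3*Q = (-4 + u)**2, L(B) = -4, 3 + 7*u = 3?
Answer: -19679/3 ≈ -6559.7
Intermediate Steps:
u = 0 (u = -3/7 + (1/7)*3 = -3/7 + 3/7 = 0)
k = 33
Q = 16/3 (Q = (-4 + 0)**2/3 = (1/3)*(-4)**2 = (1/3)*16 = 16/3 ≈ 5.3333)
m = -35/12 (m = 16/3 + 33/(-4) = 16/3 + 33*(-1/4) = 16/3 - 33/4 = -35/12 ≈ -2.9167)
-44*(152 + m) = -44*(152 - 35/12) = -44*1789/12 = -19679/3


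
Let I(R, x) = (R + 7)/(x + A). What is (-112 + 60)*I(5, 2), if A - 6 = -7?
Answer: -624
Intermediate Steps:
A = -1 (A = 6 - 7 = -1)
I(R, x) = (7 + R)/(-1 + x) (I(R, x) = (R + 7)/(x - 1) = (7 + R)/(-1 + x))
(-112 + 60)*I(5, 2) = (-112 + 60)*((7 + 5)/(-1 + 2)) = -52*12/1 = -52*12 = -624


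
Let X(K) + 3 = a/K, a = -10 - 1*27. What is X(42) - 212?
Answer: -9067/42 ≈ -215.88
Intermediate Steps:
a = -37 (a = -10 - 27 = -37)
X(K) = -3 - 37/K
X(42) - 212 = (-3 - 37/42) - 212 = -163/42 - 212 = -9067/42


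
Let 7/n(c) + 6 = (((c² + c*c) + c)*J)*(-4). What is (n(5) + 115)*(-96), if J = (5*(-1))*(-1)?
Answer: -872112/79 ≈ -11039.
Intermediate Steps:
J = 5 (J = -5*(-1) = 5)
n(c) = 7/(-6 - 40*c² - 20*c) (n(c) = 7/(-6 + (((c² + c*c) + c)*5)*(-4)) = 7/(-6 + (((c² + c²) + c)*5)*(-4)) = 7/(-6 + ((2*c² + c)*5)*(-4)) = 7/(-6 + ((c + 2*c²)*5)*(-4)) = 7/(-6 + (5*c + 10*c²)*(-4)) = 7/(-6 + (-40*c² - 20*c)) = 7/(-6 - 40*c² - 20*c))
(n(5) + 115)*(-96) = (-7/(6 + 20*5 + 40*5²) + 115)*(-96) = (-7/(6 + 100 + 40*25) + 115)*(-96) = (-7/(6 + 100 + 1000) + 115)*(-96) = (-7/1106 + 115)*(-96) = (-7*1/1106 + 115)*(-96) = (-1/158 + 115)*(-96) = (18169/158)*(-96) = -872112/79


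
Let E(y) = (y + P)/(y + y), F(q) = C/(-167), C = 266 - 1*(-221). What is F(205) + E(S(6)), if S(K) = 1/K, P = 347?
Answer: 346887/334 ≈ 1038.6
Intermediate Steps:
C = 487 (C = 266 + 221 = 487)
S(K) = 1/K
F(q) = -487/167 (F(q) = 487/(-167) = 487*(-1/167) = -487/167)
E(y) = (347 + y)/(2*y) (E(y) = (y + 347)/(y + y) = (347 + y)/((2*y)) = (347 + y)*(1/(2*y)) = (347 + y)/(2*y))
F(205) + E(S(6)) = -487/167 + (347 + 1/6)/(2*(1/6)) = -487/167 + (347 + ⅙)/(2*(⅙)) = -487/167 + (½)*6*(2083/6) = -487/167 + 2083/2 = 346887/334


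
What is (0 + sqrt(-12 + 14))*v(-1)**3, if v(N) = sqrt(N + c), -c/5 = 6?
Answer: -31*I*sqrt(62) ≈ -244.09*I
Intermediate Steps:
c = -30 (c = -5*6 = -30)
v(N) = sqrt(-30 + N) (v(N) = sqrt(N - 30) = sqrt(-30 + N))
(0 + sqrt(-12 + 14))*v(-1)**3 = (0 + sqrt(-12 + 14))*(sqrt(-30 - 1))**3 = (0 + sqrt(2))*(sqrt(-31))**3 = sqrt(2)*(I*sqrt(31))**3 = sqrt(2)*(-31*I*sqrt(31)) = -31*I*sqrt(62)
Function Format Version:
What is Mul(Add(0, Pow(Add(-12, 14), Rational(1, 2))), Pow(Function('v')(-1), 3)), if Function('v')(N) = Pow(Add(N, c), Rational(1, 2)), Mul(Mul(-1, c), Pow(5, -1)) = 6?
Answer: Mul(-31, I, Pow(62, Rational(1, 2))) ≈ Mul(-244.09, I)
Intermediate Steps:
c = -30 (c = Mul(-5, 6) = -30)
Function('v')(N) = Pow(Add(-30, N), Rational(1, 2)) (Function('v')(N) = Pow(Add(N, -30), Rational(1, 2)) = Pow(Add(-30, N), Rational(1, 2)))
Mul(Add(0, Pow(Add(-12, 14), Rational(1, 2))), Pow(Function('v')(-1), 3)) = Mul(Add(0, Pow(Add(-12, 14), Rational(1, 2))), Pow(Pow(Add(-30, -1), Rational(1, 2)), 3)) = Mul(Add(0, Pow(2, Rational(1, 2))), Pow(Pow(-31, Rational(1, 2)), 3)) = Mul(Pow(2, Rational(1, 2)), Pow(Mul(I, Pow(31, Rational(1, 2))), 3)) = Mul(Pow(2, Rational(1, 2)), Mul(-31, I, Pow(31, Rational(1, 2)))) = Mul(-31, I, Pow(62, Rational(1, 2)))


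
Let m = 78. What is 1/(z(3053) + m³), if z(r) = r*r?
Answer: 1/9795361 ≈ 1.0209e-7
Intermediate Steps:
z(r) = r²
1/(z(3053) + m³) = 1/(3053² + 78³) = 1/(9320809 + 474552) = 1/9795361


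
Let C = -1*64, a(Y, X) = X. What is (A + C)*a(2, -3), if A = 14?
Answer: 150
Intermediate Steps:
C = -64
(A + C)*a(2, -3) = (14 - 64)*(-3) = -50*(-3) = 150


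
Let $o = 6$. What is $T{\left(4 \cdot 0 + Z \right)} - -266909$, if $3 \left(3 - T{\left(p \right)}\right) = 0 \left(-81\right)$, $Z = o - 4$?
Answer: $266912$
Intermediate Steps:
$Z = 2$ ($Z = 6 - 4 = 2$)
$T{\left(p \right)} = 3$ ($T{\left(p \right)} = 3 - \frac{0 \left(-81\right)}{3} = 3 - 0 = 3 + 0 = 3$)
$T{\left(4 \cdot 0 + Z \right)} - -266909 = 3 - -266909 = 3 + 266909 = 266912$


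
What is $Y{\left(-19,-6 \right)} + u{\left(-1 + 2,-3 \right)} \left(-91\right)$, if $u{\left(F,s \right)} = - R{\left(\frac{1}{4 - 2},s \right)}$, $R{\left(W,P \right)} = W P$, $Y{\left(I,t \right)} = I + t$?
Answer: $- \frac{323}{2} \approx -161.5$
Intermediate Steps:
$R{\left(W,P \right)} = P W$
$u{\left(F,s \right)} = - \frac{s}{2}$ ($u{\left(F,s \right)} = - \frac{s}{4 - 2} = - \frac{s}{2}$)
$Y{\left(-19,-6 \right)} + u{\left(-1 + 2,-3 \right)} \left(-91\right) = \left(-19 - 6\right) + \left(- \frac{1}{2}\right) \left(-3\right) \left(-91\right) = -25 + \frac{3}{2} \left(-91\right) = -25 - \frac{273}{2} = - \frac{323}{2}$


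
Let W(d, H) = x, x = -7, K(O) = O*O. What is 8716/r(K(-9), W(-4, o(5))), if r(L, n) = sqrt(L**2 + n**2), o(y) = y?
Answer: 4358*sqrt(6610)/3305 ≈ 107.21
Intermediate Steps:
K(O) = O**2
W(d, H) = -7
8716/r(K(-9), W(-4, o(5))) = 8716/(sqrt(((-9)**2)**2 + (-7)**2)) = 8716/(sqrt(81**2 + 49)) = 8716/(sqrt(6561 + 49)) = 8716/(sqrt(6610)) = 8716*(sqrt(6610)/6610) = 4358*sqrt(6610)/3305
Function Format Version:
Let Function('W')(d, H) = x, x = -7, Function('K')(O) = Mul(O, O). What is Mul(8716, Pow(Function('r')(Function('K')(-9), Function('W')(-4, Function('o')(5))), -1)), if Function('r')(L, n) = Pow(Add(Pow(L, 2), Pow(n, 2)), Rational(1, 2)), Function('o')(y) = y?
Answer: Mul(Rational(4358, 3305), Pow(6610, Rational(1, 2))) ≈ 107.21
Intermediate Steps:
Function('K')(O) = Pow(O, 2)
Function('W')(d, H) = -7
Mul(8716, Pow(Function('r')(Function('K')(-9), Function('W')(-4, Function('o')(5))), -1)) = Mul(8716, Pow(Pow(Add(Pow(Pow(-9, 2), 2), Pow(-7, 2)), Rational(1, 2)), -1)) = Mul(8716, Pow(Pow(Add(Pow(81, 2), 49), Rational(1, 2)), -1)) = Mul(8716, Pow(Pow(Add(6561, 49), Rational(1, 2)), -1)) = Mul(8716, Pow(Pow(6610, Rational(1, 2)), -1)) = Mul(8716, Mul(Rational(1, 6610), Pow(6610, Rational(1, 2)))) = Mul(Rational(4358, 3305), Pow(6610, Rational(1, 2)))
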